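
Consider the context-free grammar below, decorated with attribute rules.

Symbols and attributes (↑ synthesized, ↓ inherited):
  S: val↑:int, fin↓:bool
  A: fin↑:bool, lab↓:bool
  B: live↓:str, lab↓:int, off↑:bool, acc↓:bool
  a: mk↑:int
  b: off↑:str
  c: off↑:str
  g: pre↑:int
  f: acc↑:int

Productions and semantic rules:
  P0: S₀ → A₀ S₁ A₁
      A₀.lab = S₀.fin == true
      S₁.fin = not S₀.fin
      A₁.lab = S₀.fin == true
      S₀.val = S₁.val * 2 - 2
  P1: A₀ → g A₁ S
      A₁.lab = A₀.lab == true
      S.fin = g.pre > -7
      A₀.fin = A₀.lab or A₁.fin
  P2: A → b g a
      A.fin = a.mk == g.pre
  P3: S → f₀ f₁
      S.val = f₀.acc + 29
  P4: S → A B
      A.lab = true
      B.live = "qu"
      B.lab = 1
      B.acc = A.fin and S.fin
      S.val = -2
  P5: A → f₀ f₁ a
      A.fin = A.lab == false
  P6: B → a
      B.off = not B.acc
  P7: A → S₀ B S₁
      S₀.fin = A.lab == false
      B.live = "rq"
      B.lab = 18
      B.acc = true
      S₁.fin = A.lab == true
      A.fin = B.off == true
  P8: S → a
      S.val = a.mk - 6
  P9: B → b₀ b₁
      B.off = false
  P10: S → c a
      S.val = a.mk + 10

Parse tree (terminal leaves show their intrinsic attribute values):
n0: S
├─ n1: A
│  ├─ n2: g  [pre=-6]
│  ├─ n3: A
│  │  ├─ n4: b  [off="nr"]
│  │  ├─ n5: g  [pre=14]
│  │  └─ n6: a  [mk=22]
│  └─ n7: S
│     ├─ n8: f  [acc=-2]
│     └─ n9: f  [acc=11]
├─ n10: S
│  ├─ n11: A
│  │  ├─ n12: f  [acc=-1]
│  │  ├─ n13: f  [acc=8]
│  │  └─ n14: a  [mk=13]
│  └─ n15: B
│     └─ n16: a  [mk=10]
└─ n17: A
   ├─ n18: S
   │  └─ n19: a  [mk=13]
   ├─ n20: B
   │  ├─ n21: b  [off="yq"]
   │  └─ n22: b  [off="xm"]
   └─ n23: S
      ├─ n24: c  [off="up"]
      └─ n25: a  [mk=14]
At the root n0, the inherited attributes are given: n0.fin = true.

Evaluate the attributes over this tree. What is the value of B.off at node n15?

1. n0.fin = true  [given at root]
2. n1.lab = true  [S₀.fin == true]
3. n2.pre = -6  [terminal]
4. n3.lab = true  [A₀.lab == true]
5. n4.off = "nr"  [terminal]
6. n5.pre = 14  [terminal]
7. n6.mk = 22  [terminal]
8. n3.fin = false  [a.mk == g.pre]
9. n7.fin = true  [g.pre > -7]
10. n8.acc = -2  [terminal]
11. n9.acc = 11  [terminal]
12. n7.val = 27  [f₀.acc + 29]
13. n1.fin = true  [A₀.lab or A₁.fin]
14. n10.fin = false  [not S₀.fin]
15. n11.lab = true  [true]
16. n12.acc = -1  [terminal]
17. n13.acc = 8  [terminal]
18. n14.mk = 13  [terminal]
19. n11.fin = false  [A.lab == false]
20. n15.live = "qu"  ["qu"]
21. n15.lab = 1  [1]
22. n15.acc = false  [A.fin and S.fin]
23. n16.mk = 10  [terminal]
24. n15.off = true  [not B.acc]
25. n10.val = -2  [-2]
26. n17.lab = true  [S₀.fin == true]
27. n18.fin = false  [A.lab == false]
28. n19.mk = 13  [terminal]
29. n18.val = 7  [a.mk - 6]
30. n20.live = "rq"  ["rq"]
31. n20.lab = 18  [18]
32. n20.acc = true  [true]
33. n21.off = "yq"  [terminal]
34. n22.off = "xm"  [terminal]
35. n20.off = false  [false]
36. n23.fin = true  [A.lab == true]
37. n24.off = "up"  [terminal]
38. n25.mk = 14  [terminal]
39. n23.val = 24  [a.mk + 10]
40. n17.fin = false  [B.off == true]
41. n0.val = -6  [S₁.val * 2 - 2]

true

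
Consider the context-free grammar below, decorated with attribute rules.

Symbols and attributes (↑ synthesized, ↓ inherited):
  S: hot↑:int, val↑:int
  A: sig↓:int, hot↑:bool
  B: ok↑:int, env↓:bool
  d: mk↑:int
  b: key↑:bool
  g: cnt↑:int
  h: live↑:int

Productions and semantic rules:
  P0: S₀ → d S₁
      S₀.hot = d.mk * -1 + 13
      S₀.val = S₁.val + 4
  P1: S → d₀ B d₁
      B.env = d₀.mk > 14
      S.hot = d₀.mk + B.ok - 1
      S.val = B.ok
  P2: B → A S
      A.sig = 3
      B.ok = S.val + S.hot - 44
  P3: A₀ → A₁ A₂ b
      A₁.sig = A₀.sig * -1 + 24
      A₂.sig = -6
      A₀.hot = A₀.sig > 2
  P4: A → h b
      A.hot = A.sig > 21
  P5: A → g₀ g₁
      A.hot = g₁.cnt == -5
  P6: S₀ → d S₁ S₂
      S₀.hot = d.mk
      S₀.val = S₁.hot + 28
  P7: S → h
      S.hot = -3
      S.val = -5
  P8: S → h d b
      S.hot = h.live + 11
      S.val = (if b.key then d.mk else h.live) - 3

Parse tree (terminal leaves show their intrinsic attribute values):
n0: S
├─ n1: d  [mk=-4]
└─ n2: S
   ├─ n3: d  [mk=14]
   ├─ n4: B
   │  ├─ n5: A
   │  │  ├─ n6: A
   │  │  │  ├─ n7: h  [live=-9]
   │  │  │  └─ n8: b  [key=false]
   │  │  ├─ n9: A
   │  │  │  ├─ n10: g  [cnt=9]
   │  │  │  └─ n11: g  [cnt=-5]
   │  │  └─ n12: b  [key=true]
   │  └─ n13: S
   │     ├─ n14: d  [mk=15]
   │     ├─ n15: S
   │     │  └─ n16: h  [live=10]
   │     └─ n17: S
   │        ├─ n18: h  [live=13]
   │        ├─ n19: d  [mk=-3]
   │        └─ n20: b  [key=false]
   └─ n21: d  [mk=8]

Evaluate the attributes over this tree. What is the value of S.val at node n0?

1. n1.mk = -4  [terminal]
2. n3.mk = 14  [terminal]
3. n4.env = false  [d₀.mk > 14]
4. n5.sig = 3  [3]
5. n6.sig = 21  [A₀.sig * -1 + 24]
6. n7.live = -9  [terminal]
7. n8.key = false  [terminal]
8. n6.hot = false  [A.sig > 21]
9. n9.sig = -6  [-6]
10. n10.cnt = 9  [terminal]
11. n11.cnt = -5  [terminal]
12. n9.hot = true  [g₁.cnt == -5]
13. n12.key = true  [terminal]
14. n5.hot = true  [A₀.sig > 2]
15. n14.mk = 15  [terminal]
16. n16.live = 10  [terminal]
17. n15.hot = -3  [-3]
18. n15.val = -5  [-5]
19. n18.live = 13  [terminal]
20. n19.mk = -3  [terminal]
21. n20.key = false  [terminal]
22. n17.hot = 24  [h.live + 11]
23. n17.val = 10  [(if b.key then d.mk else h.live) - 3]
24. n13.hot = 15  [d.mk]
25. n13.val = 25  [S₁.hot + 28]
26. n4.ok = -4  [S.val + S.hot - 44]
27. n21.mk = 8  [terminal]
28. n2.hot = 9  [d₀.mk + B.ok - 1]
29. n2.val = -4  [B.ok]
30. n0.hot = 17  [d.mk * -1 + 13]
31. n0.val = 0  [S₁.val + 4]

0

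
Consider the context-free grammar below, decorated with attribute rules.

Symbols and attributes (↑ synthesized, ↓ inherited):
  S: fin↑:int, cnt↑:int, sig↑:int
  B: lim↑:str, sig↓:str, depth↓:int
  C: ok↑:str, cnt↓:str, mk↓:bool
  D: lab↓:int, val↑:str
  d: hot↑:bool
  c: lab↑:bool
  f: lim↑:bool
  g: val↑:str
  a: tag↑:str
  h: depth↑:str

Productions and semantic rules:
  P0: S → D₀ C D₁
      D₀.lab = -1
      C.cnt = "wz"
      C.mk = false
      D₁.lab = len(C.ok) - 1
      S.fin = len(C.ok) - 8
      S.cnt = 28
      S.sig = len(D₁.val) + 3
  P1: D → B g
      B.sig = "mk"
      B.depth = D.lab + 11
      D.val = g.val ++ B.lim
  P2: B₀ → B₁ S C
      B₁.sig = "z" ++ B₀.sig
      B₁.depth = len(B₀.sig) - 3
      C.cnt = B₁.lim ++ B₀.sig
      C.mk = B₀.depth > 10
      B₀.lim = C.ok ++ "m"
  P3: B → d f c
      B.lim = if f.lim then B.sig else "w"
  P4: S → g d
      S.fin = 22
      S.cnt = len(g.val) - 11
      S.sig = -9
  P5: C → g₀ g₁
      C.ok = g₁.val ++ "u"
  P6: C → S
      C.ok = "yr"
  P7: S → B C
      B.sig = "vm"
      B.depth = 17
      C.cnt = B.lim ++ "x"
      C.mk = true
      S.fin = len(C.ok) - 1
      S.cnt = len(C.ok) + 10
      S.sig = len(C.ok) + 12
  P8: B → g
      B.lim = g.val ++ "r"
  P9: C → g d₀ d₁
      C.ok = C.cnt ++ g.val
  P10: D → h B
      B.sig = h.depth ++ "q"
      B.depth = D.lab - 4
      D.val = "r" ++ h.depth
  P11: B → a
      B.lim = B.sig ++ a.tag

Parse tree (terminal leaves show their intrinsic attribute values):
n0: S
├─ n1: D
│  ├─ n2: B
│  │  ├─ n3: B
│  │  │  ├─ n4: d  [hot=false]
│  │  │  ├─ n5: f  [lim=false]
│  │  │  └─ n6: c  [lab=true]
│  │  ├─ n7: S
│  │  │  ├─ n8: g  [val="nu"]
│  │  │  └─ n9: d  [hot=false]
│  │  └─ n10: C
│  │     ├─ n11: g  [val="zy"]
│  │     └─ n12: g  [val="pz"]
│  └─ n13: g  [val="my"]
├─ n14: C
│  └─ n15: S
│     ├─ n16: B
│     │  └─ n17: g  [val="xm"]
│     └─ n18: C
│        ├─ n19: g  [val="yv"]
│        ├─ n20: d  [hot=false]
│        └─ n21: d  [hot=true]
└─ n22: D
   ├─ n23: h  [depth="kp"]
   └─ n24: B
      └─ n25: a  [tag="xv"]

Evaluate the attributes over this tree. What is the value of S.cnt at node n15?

1. n1.lab = -1  [-1]
2. n2.sig = "mk"  ["mk"]
3. n2.depth = 10  [D.lab + 11]
4. n3.sig = "zmk"  ["z" ++ B₀.sig]
5. n3.depth = -1  [len(B₀.sig) - 3]
6. n4.hot = false  [terminal]
7. n5.lim = false  [terminal]
8. n6.lab = true  [terminal]
9. n3.lim = "w"  [if f.lim then B.sig else "w"]
10. n8.val = "nu"  [terminal]
11. n9.hot = false  [terminal]
12. n7.fin = 22  [22]
13. n7.cnt = -9  [len(g.val) - 11]
14. n7.sig = -9  [-9]
15. n10.cnt = "wmk"  [B₁.lim ++ B₀.sig]
16. n10.mk = false  [B₀.depth > 10]
17. n11.val = "zy"  [terminal]
18. n12.val = "pz"  [terminal]
19. n10.ok = "pzu"  [g₁.val ++ "u"]
20. n2.lim = "pzum"  [C.ok ++ "m"]
21. n13.val = "my"  [terminal]
22. n1.val = "mypzum"  [g.val ++ B.lim]
23. n14.cnt = "wz"  ["wz"]
24. n14.mk = false  [false]
25. n16.sig = "vm"  ["vm"]
26. n16.depth = 17  [17]
27. n17.val = "xm"  [terminal]
28. n16.lim = "xmr"  [g.val ++ "r"]
29. n18.cnt = "xmrx"  [B.lim ++ "x"]
30. n18.mk = true  [true]
31. n19.val = "yv"  [terminal]
32. n20.hot = false  [terminal]
33. n21.hot = true  [terminal]
34. n18.ok = "xmrxyv"  [C.cnt ++ g.val]
35. n15.fin = 5  [len(C.ok) - 1]
36. n15.cnt = 16  [len(C.ok) + 10]
37. n15.sig = 18  [len(C.ok) + 12]
38. n14.ok = "yr"  ["yr"]
39. n22.lab = 1  [len(C.ok) - 1]
40. n23.depth = "kp"  [terminal]
41. n24.sig = "kpq"  [h.depth ++ "q"]
42. n24.depth = -3  [D.lab - 4]
43. n25.tag = "xv"  [terminal]
44. n24.lim = "kpqxv"  [B.sig ++ a.tag]
45. n22.val = "rkp"  ["r" ++ h.depth]
46. n0.fin = -6  [len(C.ok) - 8]
47. n0.cnt = 28  [28]
48. n0.sig = 6  [len(D₁.val) + 3]

16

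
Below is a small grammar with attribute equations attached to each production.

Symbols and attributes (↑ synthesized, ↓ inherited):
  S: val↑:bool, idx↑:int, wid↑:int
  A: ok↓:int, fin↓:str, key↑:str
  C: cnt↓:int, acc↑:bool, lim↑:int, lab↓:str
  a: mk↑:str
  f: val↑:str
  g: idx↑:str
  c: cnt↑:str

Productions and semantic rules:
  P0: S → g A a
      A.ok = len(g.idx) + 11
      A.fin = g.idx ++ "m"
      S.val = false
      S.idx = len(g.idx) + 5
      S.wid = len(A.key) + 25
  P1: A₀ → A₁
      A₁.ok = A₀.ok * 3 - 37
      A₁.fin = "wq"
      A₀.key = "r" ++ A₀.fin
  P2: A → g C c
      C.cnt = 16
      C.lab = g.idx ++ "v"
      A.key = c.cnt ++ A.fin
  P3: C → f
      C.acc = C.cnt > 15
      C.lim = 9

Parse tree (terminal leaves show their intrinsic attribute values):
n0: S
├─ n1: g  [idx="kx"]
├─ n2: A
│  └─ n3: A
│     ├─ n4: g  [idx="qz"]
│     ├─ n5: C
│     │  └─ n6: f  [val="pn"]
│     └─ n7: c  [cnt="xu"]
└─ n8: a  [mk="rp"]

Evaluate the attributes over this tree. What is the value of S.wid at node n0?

29

1. n1.idx = "kx"  [terminal]
2. n2.ok = 13  [len(g.idx) + 11]
3. n2.fin = "kxm"  [g.idx ++ "m"]
4. n3.ok = 2  [A₀.ok * 3 - 37]
5. n3.fin = "wq"  ["wq"]
6. n4.idx = "qz"  [terminal]
7. n5.cnt = 16  [16]
8. n5.lab = "qzv"  [g.idx ++ "v"]
9. n6.val = "pn"  [terminal]
10. n5.acc = true  [C.cnt > 15]
11. n5.lim = 9  [9]
12. n7.cnt = "xu"  [terminal]
13. n3.key = "xuwq"  [c.cnt ++ A.fin]
14. n2.key = "rkxm"  ["r" ++ A₀.fin]
15. n8.mk = "rp"  [terminal]
16. n0.val = false  [false]
17. n0.idx = 7  [len(g.idx) + 5]
18. n0.wid = 29  [len(A.key) + 25]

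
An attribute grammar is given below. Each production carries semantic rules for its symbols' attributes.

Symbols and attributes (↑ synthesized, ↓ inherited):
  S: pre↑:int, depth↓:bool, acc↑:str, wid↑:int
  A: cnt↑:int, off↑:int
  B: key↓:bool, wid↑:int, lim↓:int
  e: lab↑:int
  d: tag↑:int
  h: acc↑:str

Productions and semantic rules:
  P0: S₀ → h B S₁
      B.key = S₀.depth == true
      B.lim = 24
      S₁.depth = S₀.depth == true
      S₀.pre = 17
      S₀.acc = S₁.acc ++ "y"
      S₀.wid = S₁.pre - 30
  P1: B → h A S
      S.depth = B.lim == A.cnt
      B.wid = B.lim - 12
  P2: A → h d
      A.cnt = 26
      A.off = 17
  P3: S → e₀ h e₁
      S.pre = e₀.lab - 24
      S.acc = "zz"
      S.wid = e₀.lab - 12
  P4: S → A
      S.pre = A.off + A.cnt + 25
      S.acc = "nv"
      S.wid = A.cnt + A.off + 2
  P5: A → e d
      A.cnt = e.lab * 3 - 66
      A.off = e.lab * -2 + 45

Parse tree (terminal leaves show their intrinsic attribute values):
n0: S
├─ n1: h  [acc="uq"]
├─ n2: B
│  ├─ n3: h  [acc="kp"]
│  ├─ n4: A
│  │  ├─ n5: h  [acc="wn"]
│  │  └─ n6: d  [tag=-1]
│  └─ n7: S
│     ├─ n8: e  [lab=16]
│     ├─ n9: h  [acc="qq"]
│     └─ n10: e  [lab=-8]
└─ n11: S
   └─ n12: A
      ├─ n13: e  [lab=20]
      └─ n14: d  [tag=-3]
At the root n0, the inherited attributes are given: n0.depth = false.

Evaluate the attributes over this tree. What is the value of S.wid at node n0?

-6

1. n0.depth = false  [given at root]
2. n1.acc = "uq"  [terminal]
3. n2.key = false  [S₀.depth == true]
4. n2.lim = 24  [24]
5. n3.acc = "kp"  [terminal]
6. n5.acc = "wn"  [terminal]
7. n6.tag = -1  [terminal]
8. n4.cnt = 26  [26]
9. n4.off = 17  [17]
10. n7.depth = false  [B.lim == A.cnt]
11. n8.lab = 16  [terminal]
12. n9.acc = "qq"  [terminal]
13. n10.lab = -8  [terminal]
14. n7.pre = -8  [e₀.lab - 24]
15. n7.acc = "zz"  ["zz"]
16. n7.wid = 4  [e₀.lab - 12]
17. n2.wid = 12  [B.lim - 12]
18. n11.depth = false  [S₀.depth == true]
19. n13.lab = 20  [terminal]
20. n14.tag = -3  [terminal]
21. n12.cnt = -6  [e.lab * 3 - 66]
22. n12.off = 5  [e.lab * -2 + 45]
23. n11.pre = 24  [A.off + A.cnt + 25]
24. n11.acc = "nv"  ["nv"]
25. n11.wid = 1  [A.cnt + A.off + 2]
26. n0.pre = 17  [17]
27. n0.acc = "nvy"  [S₁.acc ++ "y"]
28. n0.wid = -6  [S₁.pre - 30]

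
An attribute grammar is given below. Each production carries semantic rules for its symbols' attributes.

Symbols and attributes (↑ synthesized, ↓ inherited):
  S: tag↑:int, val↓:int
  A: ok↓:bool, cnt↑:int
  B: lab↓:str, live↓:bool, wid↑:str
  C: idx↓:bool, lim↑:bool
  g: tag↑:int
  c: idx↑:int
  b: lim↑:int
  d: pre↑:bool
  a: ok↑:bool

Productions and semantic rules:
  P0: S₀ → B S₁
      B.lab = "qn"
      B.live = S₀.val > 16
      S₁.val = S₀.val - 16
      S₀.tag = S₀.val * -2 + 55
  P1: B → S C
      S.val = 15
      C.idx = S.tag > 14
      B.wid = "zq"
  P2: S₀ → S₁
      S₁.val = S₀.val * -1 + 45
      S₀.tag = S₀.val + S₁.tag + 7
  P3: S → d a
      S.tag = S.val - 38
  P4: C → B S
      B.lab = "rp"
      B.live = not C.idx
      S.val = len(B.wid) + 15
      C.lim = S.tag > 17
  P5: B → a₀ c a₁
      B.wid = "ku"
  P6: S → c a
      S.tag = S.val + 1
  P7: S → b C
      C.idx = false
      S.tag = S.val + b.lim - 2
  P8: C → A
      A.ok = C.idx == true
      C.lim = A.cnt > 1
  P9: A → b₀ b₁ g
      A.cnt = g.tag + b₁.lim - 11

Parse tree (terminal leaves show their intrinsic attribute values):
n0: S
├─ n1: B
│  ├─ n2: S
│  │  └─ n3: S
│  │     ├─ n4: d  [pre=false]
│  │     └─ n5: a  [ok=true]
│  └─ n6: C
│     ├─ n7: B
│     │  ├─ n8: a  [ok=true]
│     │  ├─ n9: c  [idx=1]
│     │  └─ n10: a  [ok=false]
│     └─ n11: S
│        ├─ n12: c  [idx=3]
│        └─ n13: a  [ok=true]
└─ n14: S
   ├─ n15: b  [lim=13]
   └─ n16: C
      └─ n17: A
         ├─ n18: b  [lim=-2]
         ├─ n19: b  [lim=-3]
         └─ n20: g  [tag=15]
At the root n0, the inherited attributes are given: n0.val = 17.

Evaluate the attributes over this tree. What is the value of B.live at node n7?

true

1. n0.val = 17  [given at root]
2. n1.lab = "qn"  ["qn"]
3. n1.live = true  [S₀.val > 16]
4. n2.val = 15  [15]
5. n3.val = 30  [S₀.val * -1 + 45]
6. n4.pre = false  [terminal]
7. n5.ok = true  [terminal]
8. n3.tag = -8  [S.val - 38]
9. n2.tag = 14  [S₀.val + S₁.tag + 7]
10. n6.idx = false  [S.tag > 14]
11. n7.lab = "rp"  ["rp"]
12. n7.live = true  [not C.idx]
13. n8.ok = true  [terminal]
14. n9.idx = 1  [terminal]
15. n10.ok = false  [terminal]
16. n7.wid = "ku"  ["ku"]
17. n11.val = 17  [len(B.wid) + 15]
18. n12.idx = 3  [terminal]
19. n13.ok = true  [terminal]
20. n11.tag = 18  [S.val + 1]
21. n6.lim = true  [S.tag > 17]
22. n1.wid = "zq"  ["zq"]
23. n14.val = 1  [S₀.val - 16]
24. n15.lim = 13  [terminal]
25. n16.idx = false  [false]
26. n17.ok = false  [C.idx == true]
27. n18.lim = -2  [terminal]
28. n19.lim = -3  [terminal]
29. n20.tag = 15  [terminal]
30. n17.cnt = 1  [g.tag + b₁.lim - 11]
31. n16.lim = false  [A.cnt > 1]
32. n14.tag = 12  [S.val + b.lim - 2]
33. n0.tag = 21  [S₀.val * -2 + 55]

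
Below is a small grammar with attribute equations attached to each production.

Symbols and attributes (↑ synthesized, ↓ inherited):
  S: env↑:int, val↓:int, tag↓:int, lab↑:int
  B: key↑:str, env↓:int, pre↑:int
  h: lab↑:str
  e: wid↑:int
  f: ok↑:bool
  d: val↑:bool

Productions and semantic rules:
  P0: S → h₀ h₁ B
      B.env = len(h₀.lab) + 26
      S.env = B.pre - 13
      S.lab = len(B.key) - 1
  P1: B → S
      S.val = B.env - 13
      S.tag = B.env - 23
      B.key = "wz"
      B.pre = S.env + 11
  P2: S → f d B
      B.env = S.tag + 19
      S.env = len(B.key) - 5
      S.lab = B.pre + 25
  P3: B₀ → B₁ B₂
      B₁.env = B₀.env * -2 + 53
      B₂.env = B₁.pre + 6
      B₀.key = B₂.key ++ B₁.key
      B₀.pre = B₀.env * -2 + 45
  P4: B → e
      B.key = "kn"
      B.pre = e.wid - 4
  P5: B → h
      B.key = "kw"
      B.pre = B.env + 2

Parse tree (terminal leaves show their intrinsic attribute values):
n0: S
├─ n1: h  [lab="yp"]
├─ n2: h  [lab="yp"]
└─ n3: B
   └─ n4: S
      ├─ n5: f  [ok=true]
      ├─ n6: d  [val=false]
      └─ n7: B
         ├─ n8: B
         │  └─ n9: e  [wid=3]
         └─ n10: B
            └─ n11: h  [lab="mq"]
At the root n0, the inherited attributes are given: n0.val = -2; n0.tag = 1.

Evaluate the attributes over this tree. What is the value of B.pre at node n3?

10

1. n0.val = -2  [given at root]
2. n0.tag = 1  [given at root]
3. n1.lab = "yp"  [terminal]
4. n2.lab = "yp"  [terminal]
5. n3.env = 28  [len(h₀.lab) + 26]
6. n4.val = 15  [B.env - 13]
7. n4.tag = 5  [B.env - 23]
8. n5.ok = true  [terminal]
9. n6.val = false  [terminal]
10. n7.env = 24  [S.tag + 19]
11. n8.env = 5  [B₀.env * -2 + 53]
12. n9.wid = 3  [terminal]
13. n8.key = "kn"  ["kn"]
14. n8.pre = -1  [e.wid - 4]
15. n10.env = 5  [B₁.pre + 6]
16. n11.lab = "mq"  [terminal]
17. n10.key = "kw"  ["kw"]
18. n10.pre = 7  [B.env + 2]
19. n7.key = "kwkn"  [B₂.key ++ B₁.key]
20. n7.pre = -3  [B₀.env * -2 + 45]
21. n4.env = -1  [len(B.key) - 5]
22. n4.lab = 22  [B.pre + 25]
23. n3.key = "wz"  ["wz"]
24. n3.pre = 10  [S.env + 11]
25. n0.env = -3  [B.pre - 13]
26. n0.lab = 1  [len(B.key) - 1]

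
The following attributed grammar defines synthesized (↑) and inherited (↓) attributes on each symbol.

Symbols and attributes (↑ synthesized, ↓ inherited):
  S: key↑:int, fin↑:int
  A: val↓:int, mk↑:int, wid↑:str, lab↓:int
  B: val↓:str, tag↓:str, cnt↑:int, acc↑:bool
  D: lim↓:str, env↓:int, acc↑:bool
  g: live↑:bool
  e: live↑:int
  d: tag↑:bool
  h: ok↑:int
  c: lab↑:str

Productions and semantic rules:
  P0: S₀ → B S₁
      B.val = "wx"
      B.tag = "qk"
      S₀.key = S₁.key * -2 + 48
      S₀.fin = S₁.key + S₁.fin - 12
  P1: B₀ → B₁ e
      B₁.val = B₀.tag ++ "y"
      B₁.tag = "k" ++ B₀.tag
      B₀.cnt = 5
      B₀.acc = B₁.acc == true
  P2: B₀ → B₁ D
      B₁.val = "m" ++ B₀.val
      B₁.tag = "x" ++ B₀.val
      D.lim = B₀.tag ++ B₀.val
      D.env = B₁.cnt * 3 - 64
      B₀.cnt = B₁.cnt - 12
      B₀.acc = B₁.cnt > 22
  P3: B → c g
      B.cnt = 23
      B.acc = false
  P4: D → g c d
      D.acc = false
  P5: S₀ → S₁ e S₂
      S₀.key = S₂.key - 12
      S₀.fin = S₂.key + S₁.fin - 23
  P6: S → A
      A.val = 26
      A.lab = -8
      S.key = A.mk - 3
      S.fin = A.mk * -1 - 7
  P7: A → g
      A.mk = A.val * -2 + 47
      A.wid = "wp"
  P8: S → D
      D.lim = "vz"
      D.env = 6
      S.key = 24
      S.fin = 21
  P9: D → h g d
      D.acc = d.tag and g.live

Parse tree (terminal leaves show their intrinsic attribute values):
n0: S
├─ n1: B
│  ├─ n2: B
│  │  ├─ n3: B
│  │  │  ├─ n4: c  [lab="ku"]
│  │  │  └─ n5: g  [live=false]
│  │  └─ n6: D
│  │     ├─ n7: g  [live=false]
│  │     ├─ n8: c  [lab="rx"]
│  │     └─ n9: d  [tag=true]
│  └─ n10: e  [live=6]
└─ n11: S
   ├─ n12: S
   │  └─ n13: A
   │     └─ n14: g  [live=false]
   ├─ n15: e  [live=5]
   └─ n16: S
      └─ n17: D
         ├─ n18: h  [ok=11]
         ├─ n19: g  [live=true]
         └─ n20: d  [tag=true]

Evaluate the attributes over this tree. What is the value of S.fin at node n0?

1. n1.val = "wx"  ["wx"]
2. n1.tag = "qk"  ["qk"]
3. n2.val = "qky"  [B₀.tag ++ "y"]
4. n2.tag = "kqk"  ["k" ++ B₀.tag]
5. n3.val = "mqky"  ["m" ++ B₀.val]
6. n3.tag = "xqky"  ["x" ++ B₀.val]
7. n4.lab = "ku"  [terminal]
8. n5.live = false  [terminal]
9. n3.cnt = 23  [23]
10. n3.acc = false  [false]
11. n6.lim = "kqkqky"  [B₀.tag ++ B₀.val]
12. n6.env = 5  [B₁.cnt * 3 - 64]
13. n7.live = false  [terminal]
14. n8.lab = "rx"  [terminal]
15. n9.tag = true  [terminal]
16. n6.acc = false  [false]
17. n2.cnt = 11  [B₁.cnt - 12]
18. n2.acc = true  [B₁.cnt > 22]
19. n10.live = 6  [terminal]
20. n1.cnt = 5  [5]
21. n1.acc = true  [B₁.acc == true]
22. n13.val = 26  [26]
23. n13.lab = -8  [-8]
24. n14.live = false  [terminal]
25. n13.mk = -5  [A.val * -2 + 47]
26. n13.wid = "wp"  ["wp"]
27. n12.key = -8  [A.mk - 3]
28. n12.fin = -2  [A.mk * -1 - 7]
29. n15.live = 5  [terminal]
30. n17.lim = "vz"  ["vz"]
31. n17.env = 6  [6]
32. n18.ok = 11  [terminal]
33. n19.live = true  [terminal]
34. n20.tag = true  [terminal]
35. n17.acc = true  [d.tag and g.live]
36. n16.key = 24  [24]
37. n16.fin = 21  [21]
38. n11.key = 12  [S₂.key - 12]
39. n11.fin = -1  [S₂.key + S₁.fin - 23]
40. n0.key = 24  [S₁.key * -2 + 48]
41. n0.fin = -1  [S₁.key + S₁.fin - 12]

-1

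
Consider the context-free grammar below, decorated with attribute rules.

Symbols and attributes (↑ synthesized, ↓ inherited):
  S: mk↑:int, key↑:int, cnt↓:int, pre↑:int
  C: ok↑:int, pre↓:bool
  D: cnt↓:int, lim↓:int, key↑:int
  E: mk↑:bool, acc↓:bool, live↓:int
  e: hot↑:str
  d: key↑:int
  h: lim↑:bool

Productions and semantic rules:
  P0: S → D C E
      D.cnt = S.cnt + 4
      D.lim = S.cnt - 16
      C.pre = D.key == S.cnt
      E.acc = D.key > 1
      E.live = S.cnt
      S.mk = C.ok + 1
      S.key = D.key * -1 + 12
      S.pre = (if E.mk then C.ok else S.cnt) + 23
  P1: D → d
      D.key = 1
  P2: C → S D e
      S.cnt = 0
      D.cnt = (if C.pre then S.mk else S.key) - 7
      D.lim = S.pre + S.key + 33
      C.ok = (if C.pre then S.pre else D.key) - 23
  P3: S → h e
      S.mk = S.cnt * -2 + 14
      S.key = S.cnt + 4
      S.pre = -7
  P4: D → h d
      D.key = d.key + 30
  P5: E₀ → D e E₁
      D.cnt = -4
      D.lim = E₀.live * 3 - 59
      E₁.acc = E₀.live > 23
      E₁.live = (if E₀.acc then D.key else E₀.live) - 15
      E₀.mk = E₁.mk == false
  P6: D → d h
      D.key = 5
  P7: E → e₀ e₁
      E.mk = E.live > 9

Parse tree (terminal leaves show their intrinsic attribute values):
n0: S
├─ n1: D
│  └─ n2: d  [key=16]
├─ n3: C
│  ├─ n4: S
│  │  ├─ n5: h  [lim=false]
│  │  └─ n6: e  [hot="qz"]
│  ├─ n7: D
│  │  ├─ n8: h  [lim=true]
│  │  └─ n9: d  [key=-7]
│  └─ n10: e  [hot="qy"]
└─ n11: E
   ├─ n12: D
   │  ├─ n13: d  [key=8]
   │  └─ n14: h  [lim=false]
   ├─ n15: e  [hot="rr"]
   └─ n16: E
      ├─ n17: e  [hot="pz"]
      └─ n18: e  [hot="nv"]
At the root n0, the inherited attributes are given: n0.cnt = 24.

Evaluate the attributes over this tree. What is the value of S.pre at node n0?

23

1. n0.cnt = 24  [given at root]
2. n1.cnt = 28  [S.cnt + 4]
3. n1.lim = 8  [S.cnt - 16]
4. n2.key = 16  [terminal]
5. n1.key = 1  [1]
6. n3.pre = false  [D.key == S.cnt]
7. n4.cnt = 0  [0]
8. n5.lim = false  [terminal]
9. n6.hot = "qz"  [terminal]
10. n4.mk = 14  [S.cnt * -2 + 14]
11. n4.key = 4  [S.cnt + 4]
12. n4.pre = -7  [-7]
13. n7.cnt = -3  [(if C.pre then S.mk else S.key) - 7]
14. n7.lim = 30  [S.pre + S.key + 33]
15. n8.lim = true  [terminal]
16. n9.key = -7  [terminal]
17. n7.key = 23  [d.key + 30]
18. n10.hot = "qy"  [terminal]
19. n3.ok = 0  [(if C.pre then S.pre else D.key) - 23]
20. n11.acc = false  [D.key > 1]
21. n11.live = 24  [S.cnt]
22. n12.cnt = -4  [-4]
23. n12.lim = 13  [E₀.live * 3 - 59]
24. n13.key = 8  [terminal]
25. n14.lim = false  [terminal]
26. n12.key = 5  [5]
27. n15.hot = "rr"  [terminal]
28. n16.acc = true  [E₀.live > 23]
29. n16.live = 9  [(if E₀.acc then D.key else E₀.live) - 15]
30. n17.hot = "pz"  [terminal]
31. n18.hot = "nv"  [terminal]
32. n16.mk = false  [E.live > 9]
33. n11.mk = true  [E₁.mk == false]
34. n0.mk = 1  [C.ok + 1]
35. n0.key = 11  [D.key * -1 + 12]
36. n0.pre = 23  [(if E.mk then C.ok else S.cnt) + 23]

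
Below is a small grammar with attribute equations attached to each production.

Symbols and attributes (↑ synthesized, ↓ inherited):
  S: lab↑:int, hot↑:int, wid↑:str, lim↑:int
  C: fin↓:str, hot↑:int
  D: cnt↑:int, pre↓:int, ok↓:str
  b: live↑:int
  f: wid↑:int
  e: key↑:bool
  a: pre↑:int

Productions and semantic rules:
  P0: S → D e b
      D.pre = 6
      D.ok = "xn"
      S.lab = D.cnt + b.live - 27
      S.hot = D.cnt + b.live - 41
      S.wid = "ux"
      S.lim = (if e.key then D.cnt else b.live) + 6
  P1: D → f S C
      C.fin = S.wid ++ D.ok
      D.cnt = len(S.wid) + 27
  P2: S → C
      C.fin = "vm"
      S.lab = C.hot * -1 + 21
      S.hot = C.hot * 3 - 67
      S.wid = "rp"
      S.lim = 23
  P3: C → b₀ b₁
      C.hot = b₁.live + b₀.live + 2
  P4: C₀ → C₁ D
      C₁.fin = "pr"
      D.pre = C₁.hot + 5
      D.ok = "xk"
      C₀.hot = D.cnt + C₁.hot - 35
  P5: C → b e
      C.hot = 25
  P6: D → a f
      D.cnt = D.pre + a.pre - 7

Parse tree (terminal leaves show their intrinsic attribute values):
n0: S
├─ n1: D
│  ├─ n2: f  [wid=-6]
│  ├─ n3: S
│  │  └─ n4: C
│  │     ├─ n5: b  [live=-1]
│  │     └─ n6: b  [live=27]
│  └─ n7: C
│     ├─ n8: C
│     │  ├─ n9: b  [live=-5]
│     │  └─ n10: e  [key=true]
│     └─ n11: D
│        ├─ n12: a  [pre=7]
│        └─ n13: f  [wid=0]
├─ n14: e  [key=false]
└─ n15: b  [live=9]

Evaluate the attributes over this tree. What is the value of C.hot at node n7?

20

1. n1.pre = 6  [6]
2. n1.ok = "xn"  ["xn"]
3. n2.wid = -6  [terminal]
4. n4.fin = "vm"  ["vm"]
5. n5.live = -1  [terminal]
6. n6.live = 27  [terminal]
7. n4.hot = 28  [b₁.live + b₀.live + 2]
8. n3.lab = -7  [C.hot * -1 + 21]
9. n3.hot = 17  [C.hot * 3 - 67]
10. n3.wid = "rp"  ["rp"]
11. n3.lim = 23  [23]
12. n7.fin = "rpxn"  [S.wid ++ D.ok]
13. n8.fin = "pr"  ["pr"]
14. n9.live = -5  [terminal]
15. n10.key = true  [terminal]
16. n8.hot = 25  [25]
17. n11.pre = 30  [C₁.hot + 5]
18. n11.ok = "xk"  ["xk"]
19. n12.pre = 7  [terminal]
20. n13.wid = 0  [terminal]
21. n11.cnt = 30  [D.pre + a.pre - 7]
22. n7.hot = 20  [D.cnt + C₁.hot - 35]
23. n1.cnt = 29  [len(S.wid) + 27]
24. n14.key = false  [terminal]
25. n15.live = 9  [terminal]
26. n0.lab = 11  [D.cnt + b.live - 27]
27. n0.hot = -3  [D.cnt + b.live - 41]
28. n0.wid = "ux"  ["ux"]
29. n0.lim = 15  [(if e.key then D.cnt else b.live) + 6]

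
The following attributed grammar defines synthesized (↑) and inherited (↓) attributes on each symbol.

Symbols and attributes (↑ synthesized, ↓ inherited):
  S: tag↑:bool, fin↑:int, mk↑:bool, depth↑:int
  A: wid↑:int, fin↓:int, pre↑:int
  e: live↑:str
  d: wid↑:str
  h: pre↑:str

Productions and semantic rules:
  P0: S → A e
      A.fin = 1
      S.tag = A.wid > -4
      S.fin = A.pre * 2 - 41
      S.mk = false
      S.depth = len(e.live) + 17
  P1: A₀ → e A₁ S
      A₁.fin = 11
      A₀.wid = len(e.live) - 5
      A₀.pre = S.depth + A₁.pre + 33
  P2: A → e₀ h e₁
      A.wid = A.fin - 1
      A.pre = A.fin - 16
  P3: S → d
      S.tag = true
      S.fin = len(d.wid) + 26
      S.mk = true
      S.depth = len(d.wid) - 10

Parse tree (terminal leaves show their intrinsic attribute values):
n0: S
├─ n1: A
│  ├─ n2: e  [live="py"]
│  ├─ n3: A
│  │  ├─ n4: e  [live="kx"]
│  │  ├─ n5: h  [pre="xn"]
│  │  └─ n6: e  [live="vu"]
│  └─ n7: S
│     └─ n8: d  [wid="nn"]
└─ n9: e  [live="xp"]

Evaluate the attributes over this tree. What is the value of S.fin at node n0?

1. n1.fin = 1  [1]
2. n2.live = "py"  [terminal]
3. n3.fin = 11  [11]
4. n4.live = "kx"  [terminal]
5. n5.pre = "xn"  [terminal]
6. n6.live = "vu"  [terminal]
7. n3.wid = 10  [A.fin - 1]
8. n3.pre = -5  [A.fin - 16]
9. n8.wid = "nn"  [terminal]
10. n7.tag = true  [true]
11. n7.fin = 28  [len(d.wid) + 26]
12. n7.mk = true  [true]
13. n7.depth = -8  [len(d.wid) - 10]
14. n1.wid = -3  [len(e.live) - 5]
15. n1.pre = 20  [S.depth + A₁.pre + 33]
16. n9.live = "xp"  [terminal]
17. n0.tag = true  [A.wid > -4]
18. n0.fin = -1  [A.pre * 2 - 41]
19. n0.mk = false  [false]
20. n0.depth = 19  [len(e.live) + 17]

-1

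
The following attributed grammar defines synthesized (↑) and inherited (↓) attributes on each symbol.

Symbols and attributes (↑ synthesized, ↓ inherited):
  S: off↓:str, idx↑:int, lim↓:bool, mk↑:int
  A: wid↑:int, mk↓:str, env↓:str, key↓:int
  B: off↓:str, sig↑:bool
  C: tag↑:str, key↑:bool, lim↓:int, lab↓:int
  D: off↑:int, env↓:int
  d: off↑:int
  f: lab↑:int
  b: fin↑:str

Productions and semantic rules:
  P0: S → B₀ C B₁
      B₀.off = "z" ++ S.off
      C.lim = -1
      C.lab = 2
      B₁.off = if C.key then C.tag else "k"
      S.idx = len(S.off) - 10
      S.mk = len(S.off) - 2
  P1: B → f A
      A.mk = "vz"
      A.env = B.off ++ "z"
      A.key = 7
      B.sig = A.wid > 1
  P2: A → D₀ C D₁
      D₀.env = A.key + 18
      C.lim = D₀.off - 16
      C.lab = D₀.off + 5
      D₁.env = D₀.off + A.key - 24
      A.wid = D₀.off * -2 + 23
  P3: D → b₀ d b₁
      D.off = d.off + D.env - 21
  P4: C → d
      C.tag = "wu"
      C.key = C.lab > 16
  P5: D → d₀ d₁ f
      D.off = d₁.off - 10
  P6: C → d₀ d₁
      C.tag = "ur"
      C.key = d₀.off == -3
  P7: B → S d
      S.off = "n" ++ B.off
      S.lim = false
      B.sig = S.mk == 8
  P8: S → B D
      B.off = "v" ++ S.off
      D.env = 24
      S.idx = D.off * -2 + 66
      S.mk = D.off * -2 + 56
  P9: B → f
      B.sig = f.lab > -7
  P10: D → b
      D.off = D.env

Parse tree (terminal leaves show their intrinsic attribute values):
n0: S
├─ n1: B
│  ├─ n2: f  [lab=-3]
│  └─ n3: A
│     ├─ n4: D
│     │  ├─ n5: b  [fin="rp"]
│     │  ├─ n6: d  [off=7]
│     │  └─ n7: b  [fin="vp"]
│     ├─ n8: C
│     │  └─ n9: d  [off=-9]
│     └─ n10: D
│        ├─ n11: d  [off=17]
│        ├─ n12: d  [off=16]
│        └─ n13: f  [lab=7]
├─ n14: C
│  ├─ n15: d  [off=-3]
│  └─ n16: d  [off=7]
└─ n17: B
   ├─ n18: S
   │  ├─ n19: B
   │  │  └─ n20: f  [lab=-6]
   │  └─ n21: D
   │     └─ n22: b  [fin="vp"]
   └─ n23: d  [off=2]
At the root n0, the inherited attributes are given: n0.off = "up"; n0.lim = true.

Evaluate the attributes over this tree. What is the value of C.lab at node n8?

1. n0.off = "up"  [given at root]
2. n0.lim = true  [given at root]
3. n1.off = "zup"  ["z" ++ S.off]
4. n2.lab = -3  [terminal]
5. n3.mk = "vz"  ["vz"]
6. n3.env = "zupz"  [B.off ++ "z"]
7. n3.key = 7  [7]
8. n4.env = 25  [A.key + 18]
9. n5.fin = "rp"  [terminal]
10. n6.off = 7  [terminal]
11. n7.fin = "vp"  [terminal]
12. n4.off = 11  [d.off + D.env - 21]
13. n8.lim = -5  [D₀.off - 16]
14. n8.lab = 16  [D₀.off + 5]
15. n9.off = -9  [terminal]
16. n8.tag = "wu"  ["wu"]
17. n8.key = false  [C.lab > 16]
18. n10.env = -6  [D₀.off + A.key - 24]
19. n11.off = 17  [terminal]
20. n12.off = 16  [terminal]
21. n13.lab = 7  [terminal]
22. n10.off = 6  [d₁.off - 10]
23. n3.wid = 1  [D₀.off * -2 + 23]
24. n1.sig = false  [A.wid > 1]
25. n14.lim = -1  [-1]
26. n14.lab = 2  [2]
27. n15.off = -3  [terminal]
28. n16.off = 7  [terminal]
29. n14.tag = "ur"  ["ur"]
30. n14.key = true  [d₀.off == -3]
31. n17.off = "ur"  [if C.key then C.tag else "k"]
32. n18.off = "nur"  ["n" ++ B.off]
33. n18.lim = false  [false]
34. n19.off = "vnur"  ["v" ++ S.off]
35. n20.lab = -6  [terminal]
36. n19.sig = true  [f.lab > -7]
37. n21.env = 24  [24]
38. n22.fin = "vp"  [terminal]
39. n21.off = 24  [D.env]
40. n18.idx = 18  [D.off * -2 + 66]
41. n18.mk = 8  [D.off * -2 + 56]
42. n23.off = 2  [terminal]
43. n17.sig = true  [S.mk == 8]
44. n0.idx = -8  [len(S.off) - 10]
45. n0.mk = 0  [len(S.off) - 2]

16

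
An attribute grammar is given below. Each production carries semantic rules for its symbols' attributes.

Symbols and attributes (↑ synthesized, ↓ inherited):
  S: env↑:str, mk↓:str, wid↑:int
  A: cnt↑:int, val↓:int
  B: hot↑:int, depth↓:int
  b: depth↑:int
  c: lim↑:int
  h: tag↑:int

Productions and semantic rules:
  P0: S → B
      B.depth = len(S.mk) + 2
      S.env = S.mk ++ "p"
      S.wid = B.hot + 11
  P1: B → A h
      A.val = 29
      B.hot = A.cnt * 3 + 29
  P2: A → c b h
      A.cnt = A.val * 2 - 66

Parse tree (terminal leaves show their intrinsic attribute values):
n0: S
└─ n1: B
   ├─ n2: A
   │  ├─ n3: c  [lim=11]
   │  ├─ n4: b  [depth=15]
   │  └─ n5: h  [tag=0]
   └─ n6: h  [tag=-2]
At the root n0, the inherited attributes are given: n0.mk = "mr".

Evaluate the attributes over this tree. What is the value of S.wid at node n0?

1. n0.mk = "mr"  [given at root]
2. n1.depth = 4  [len(S.mk) + 2]
3. n2.val = 29  [29]
4. n3.lim = 11  [terminal]
5. n4.depth = 15  [terminal]
6. n5.tag = 0  [terminal]
7. n2.cnt = -8  [A.val * 2 - 66]
8. n6.tag = -2  [terminal]
9. n1.hot = 5  [A.cnt * 3 + 29]
10. n0.env = "mrp"  [S.mk ++ "p"]
11. n0.wid = 16  [B.hot + 11]

16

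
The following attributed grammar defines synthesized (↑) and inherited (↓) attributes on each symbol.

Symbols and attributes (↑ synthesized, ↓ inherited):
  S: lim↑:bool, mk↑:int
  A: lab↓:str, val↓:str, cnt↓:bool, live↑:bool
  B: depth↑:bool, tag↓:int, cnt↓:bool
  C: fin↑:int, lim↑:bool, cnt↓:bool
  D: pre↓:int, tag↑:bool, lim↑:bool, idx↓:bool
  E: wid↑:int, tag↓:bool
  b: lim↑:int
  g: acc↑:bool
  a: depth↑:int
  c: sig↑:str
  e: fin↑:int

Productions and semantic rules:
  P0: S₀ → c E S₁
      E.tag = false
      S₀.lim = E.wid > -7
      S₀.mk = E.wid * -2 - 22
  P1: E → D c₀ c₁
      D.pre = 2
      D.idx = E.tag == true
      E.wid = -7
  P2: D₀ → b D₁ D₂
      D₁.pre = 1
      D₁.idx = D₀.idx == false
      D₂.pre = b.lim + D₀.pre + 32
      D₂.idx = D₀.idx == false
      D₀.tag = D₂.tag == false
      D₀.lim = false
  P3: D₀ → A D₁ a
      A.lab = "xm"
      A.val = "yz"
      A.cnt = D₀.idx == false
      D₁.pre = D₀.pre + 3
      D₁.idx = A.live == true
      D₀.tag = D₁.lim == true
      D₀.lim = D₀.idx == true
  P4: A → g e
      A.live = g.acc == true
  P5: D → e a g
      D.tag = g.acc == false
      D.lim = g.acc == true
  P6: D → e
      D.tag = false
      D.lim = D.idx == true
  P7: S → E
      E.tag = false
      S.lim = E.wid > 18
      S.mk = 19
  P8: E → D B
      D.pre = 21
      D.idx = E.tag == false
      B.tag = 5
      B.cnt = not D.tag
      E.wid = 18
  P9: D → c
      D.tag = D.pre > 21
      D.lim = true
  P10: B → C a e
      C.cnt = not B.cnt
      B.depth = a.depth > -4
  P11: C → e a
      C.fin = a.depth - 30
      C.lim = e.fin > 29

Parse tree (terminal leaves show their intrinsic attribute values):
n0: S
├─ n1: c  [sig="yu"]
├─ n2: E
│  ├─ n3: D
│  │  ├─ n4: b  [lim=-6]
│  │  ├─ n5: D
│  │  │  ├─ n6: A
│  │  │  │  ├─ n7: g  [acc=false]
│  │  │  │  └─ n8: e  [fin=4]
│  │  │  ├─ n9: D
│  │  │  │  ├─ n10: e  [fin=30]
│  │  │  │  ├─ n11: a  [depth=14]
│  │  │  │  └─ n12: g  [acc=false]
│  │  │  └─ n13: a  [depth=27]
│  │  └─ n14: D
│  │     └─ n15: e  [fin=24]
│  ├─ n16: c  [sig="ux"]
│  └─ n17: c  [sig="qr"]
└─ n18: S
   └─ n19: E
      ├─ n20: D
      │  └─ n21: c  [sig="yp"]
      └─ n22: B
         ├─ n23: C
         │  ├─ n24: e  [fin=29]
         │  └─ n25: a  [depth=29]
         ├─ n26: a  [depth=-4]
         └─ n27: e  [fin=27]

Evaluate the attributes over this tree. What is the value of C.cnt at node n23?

1. n1.sig = "yu"  [terminal]
2. n2.tag = false  [false]
3. n3.pre = 2  [2]
4. n3.idx = false  [E.tag == true]
5. n4.lim = -6  [terminal]
6. n5.pre = 1  [1]
7. n5.idx = true  [D₀.idx == false]
8. n6.lab = "xm"  ["xm"]
9. n6.val = "yz"  ["yz"]
10. n6.cnt = false  [D₀.idx == false]
11. n7.acc = false  [terminal]
12. n8.fin = 4  [terminal]
13. n6.live = false  [g.acc == true]
14. n9.pre = 4  [D₀.pre + 3]
15. n9.idx = false  [A.live == true]
16. n10.fin = 30  [terminal]
17. n11.depth = 14  [terminal]
18. n12.acc = false  [terminal]
19. n9.tag = true  [g.acc == false]
20. n9.lim = false  [g.acc == true]
21. n13.depth = 27  [terminal]
22. n5.tag = false  [D₁.lim == true]
23. n5.lim = true  [D₀.idx == true]
24. n14.pre = 28  [b.lim + D₀.pre + 32]
25. n14.idx = true  [D₀.idx == false]
26. n15.fin = 24  [terminal]
27. n14.tag = false  [false]
28. n14.lim = true  [D.idx == true]
29. n3.tag = true  [D₂.tag == false]
30. n3.lim = false  [false]
31. n16.sig = "ux"  [terminal]
32. n17.sig = "qr"  [terminal]
33. n2.wid = -7  [-7]
34. n19.tag = false  [false]
35. n20.pre = 21  [21]
36. n20.idx = true  [E.tag == false]
37. n21.sig = "yp"  [terminal]
38. n20.tag = false  [D.pre > 21]
39. n20.lim = true  [true]
40. n22.tag = 5  [5]
41. n22.cnt = true  [not D.tag]
42. n23.cnt = false  [not B.cnt]
43. n24.fin = 29  [terminal]
44. n25.depth = 29  [terminal]
45. n23.fin = -1  [a.depth - 30]
46. n23.lim = false  [e.fin > 29]
47. n26.depth = -4  [terminal]
48. n27.fin = 27  [terminal]
49. n22.depth = false  [a.depth > -4]
50. n19.wid = 18  [18]
51. n18.lim = false  [E.wid > 18]
52. n18.mk = 19  [19]
53. n0.lim = false  [E.wid > -7]
54. n0.mk = -8  [E.wid * -2 - 22]

false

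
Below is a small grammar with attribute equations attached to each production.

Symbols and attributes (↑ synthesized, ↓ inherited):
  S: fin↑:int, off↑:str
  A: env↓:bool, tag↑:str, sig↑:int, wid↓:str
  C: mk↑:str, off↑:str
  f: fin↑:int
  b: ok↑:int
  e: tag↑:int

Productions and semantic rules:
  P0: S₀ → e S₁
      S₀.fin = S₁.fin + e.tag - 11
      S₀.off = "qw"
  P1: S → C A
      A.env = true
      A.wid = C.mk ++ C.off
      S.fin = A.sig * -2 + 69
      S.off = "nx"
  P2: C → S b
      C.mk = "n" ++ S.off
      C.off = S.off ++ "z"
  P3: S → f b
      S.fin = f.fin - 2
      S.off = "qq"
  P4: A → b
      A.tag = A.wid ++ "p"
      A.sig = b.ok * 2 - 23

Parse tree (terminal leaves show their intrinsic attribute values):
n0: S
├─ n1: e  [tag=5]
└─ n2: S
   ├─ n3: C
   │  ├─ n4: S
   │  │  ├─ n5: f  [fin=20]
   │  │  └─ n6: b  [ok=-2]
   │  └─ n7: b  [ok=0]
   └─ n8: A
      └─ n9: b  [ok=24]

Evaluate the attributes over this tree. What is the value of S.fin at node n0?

1. n1.tag = 5  [terminal]
2. n5.fin = 20  [terminal]
3. n6.ok = -2  [terminal]
4. n4.fin = 18  [f.fin - 2]
5. n4.off = "qq"  ["qq"]
6. n7.ok = 0  [terminal]
7. n3.mk = "nqq"  ["n" ++ S.off]
8. n3.off = "qqz"  [S.off ++ "z"]
9. n8.env = true  [true]
10. n8.wid = "nqqqqz"  [C.mk ++ C.off]
11. n9.ok = 24  [terminal]
12. n8.tag = "nqqqqzp"  [A.wid ++ "p"]
13. n8.sig = 25  [b.ok * 2 - 23]
14. n2.fin = 19  [A.sig * -2 + 69]
15. n2.off = "nx"  ["nx"]
16. n0.fin = 13  [S₁.fin + e.tag - 11]
17. n0.off = "qw"  ["qw"]

13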